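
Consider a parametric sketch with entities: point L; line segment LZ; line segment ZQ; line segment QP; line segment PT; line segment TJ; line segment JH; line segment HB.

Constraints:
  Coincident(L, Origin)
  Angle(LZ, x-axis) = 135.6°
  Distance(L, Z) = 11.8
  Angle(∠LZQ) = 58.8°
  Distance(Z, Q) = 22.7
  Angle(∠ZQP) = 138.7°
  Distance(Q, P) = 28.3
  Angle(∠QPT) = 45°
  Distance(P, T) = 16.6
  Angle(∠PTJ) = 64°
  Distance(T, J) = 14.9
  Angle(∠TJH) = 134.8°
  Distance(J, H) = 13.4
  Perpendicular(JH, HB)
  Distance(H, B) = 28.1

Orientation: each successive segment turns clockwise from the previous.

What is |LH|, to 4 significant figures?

40.39

L is at the origin; LZ runs at 135.6° with length 11.8, so Z = (-8.431, 8.256). ∠LZQ = 58.8° gives ZQ at 14.40° from the x-axis; with |ZQ| = 22.7, Q = (13.56, 13.90). ∠ZQP = 138.7° gives QP at -26.90° from the x-axis; with |QP| = 28.3, P = (38.79, 1.097). ∠QPT = 45.0° gives PT at -161.9° from the x-axis; with |PT| = 16.6, T = (23.02, -4.060). ∠PTJ = 64.0° gives TJ at 82.10° from the x-axis; with |TJ| = 14.9, J = (25.06, 10.70). ∠TJH = 134.8° gives JH at 36.90° from the x-axis; with |JH| = 13.4, H = (35.78, 18.74). Then |LH| = |H − L| = 40.39.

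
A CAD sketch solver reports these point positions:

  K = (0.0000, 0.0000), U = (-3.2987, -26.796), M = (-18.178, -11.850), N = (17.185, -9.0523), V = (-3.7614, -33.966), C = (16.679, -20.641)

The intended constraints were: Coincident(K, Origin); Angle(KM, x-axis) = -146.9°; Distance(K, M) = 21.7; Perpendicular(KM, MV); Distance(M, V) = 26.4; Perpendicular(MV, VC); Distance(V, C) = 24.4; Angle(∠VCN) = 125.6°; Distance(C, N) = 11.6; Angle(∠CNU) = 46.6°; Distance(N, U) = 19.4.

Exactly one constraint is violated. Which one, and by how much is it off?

Distance(N, U) = 19.4 — off by 7.70.

K = (0.00, 0.00) ✓; KM at -146.9° ✓; |KM| = 21.70 ✓; ∠(KM, MV) = 90.00° ✓; |MV| = 26.40 ✓; ∠(MV, VC) = 90.00° ✓; |VC| = 24.40 ✓; ∠VCN = 125.6° ✓; |CN| = 11.60 ✓; ∠CNU = 46.60° ✓; |NU| = 27.10 ✗.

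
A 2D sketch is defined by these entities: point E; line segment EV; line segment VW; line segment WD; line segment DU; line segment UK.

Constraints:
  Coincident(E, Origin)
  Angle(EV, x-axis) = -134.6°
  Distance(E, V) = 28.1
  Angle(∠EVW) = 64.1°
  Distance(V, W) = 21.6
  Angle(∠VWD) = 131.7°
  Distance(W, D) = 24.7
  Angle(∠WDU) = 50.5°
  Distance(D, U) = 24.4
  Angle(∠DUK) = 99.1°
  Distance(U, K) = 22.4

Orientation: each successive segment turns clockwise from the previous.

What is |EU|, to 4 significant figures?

6.057

E is at the origin; EV runs at -134.6° with length 28.1, so V = (-19.73, -20.01). ∠EVW = 64.1° gives VW at 109.5° from the x-axis; with |VW| = 21.6, W = (-26.94, 0.3531). ∠VWD = 131.7° gives WD at 61.20° from the x-axis; with |WD| = 24.7, D = (-15.04, 22.00). ∠WDU = 50.5° gives DU at -68.30° from the x-axis; with |DU| = 24.4, U = (-6.020, -0.6729). Then |EU| = |U − E| = 6.057.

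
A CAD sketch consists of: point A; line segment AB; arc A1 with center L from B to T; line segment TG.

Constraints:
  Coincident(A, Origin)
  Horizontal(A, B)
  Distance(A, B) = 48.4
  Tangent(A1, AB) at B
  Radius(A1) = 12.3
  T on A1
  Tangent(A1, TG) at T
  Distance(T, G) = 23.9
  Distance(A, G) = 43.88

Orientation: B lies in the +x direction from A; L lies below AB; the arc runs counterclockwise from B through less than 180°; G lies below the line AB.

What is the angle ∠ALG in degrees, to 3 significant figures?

61.3°

A is at the origin; AB is horizontal with |AB| = 48.4 and B on the +x side, so B = (48.4, 0.00). Since A1 is tangent to AB there, LB ⟂ AB, so L = B + (0, -12.3) = (48.4, -12.3). Since LT ⟂ TG (tangency), |LG| = √(12.3² + 23.9²) = 26.9 regardless of where T sits on A1. So G lies on both circle(A, 43.88) and circle(L, 26.9); the below-AB intersection is G = (30.1, -32.0). T is the foot of the tangent from G: T = (36.6, -8.96).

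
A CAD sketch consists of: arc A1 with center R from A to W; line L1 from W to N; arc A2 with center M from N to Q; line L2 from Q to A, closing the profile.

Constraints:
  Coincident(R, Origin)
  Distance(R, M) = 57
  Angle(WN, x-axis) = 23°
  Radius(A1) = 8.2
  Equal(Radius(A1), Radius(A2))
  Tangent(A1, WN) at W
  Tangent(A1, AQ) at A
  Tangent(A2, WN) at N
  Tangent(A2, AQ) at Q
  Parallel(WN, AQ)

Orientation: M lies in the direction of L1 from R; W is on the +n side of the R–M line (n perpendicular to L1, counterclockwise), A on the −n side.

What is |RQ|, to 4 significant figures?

57.59

The slot axis is L1's direction at 23.0°, so u = (cos 23.0°, sin 23.0°) = (0.9205, 0.3907) and n = (−sin 23.0°, cos 23.0°) = (-0.3907, 0.9205). R is at the origin and M lies 57.0 along u from R, so M = 57.0·u = (52.47, 22.27). Tangency of A1 to both parallel lines with radius 8.2 puts W and A at R ± 8.2·n: W = (-3.204, 7.548), A = (3.204, -7.548). Equal radii place N and Q the same way about M: N = M + 8.2·n = (49.26, 29.82), Q = M − 8.2·n = (55.67, 14.72). Then |RQ| = |Q − R| = 57.59.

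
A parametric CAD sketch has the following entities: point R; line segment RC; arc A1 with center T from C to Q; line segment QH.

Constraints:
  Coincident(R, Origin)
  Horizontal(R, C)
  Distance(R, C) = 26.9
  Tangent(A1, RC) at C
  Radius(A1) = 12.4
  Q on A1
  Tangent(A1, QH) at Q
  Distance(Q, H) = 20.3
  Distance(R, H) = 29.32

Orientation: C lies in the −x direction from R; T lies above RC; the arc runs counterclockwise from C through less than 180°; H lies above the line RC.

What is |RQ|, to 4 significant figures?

17.38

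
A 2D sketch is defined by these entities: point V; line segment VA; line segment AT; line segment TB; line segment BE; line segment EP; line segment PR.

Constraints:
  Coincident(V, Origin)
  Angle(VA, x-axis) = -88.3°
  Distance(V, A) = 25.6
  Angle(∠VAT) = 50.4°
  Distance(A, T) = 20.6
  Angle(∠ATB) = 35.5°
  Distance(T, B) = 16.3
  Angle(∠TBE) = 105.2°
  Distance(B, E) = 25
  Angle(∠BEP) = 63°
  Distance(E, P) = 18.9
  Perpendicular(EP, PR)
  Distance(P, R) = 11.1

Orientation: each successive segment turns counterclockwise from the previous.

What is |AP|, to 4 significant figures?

14.93

V is at the origin; VA runs at -88.3° with length 25.6, so A = (0.7595, -25.59). ∠VAT = 50.4° gives AT at 41.30° from the x-axis; with |AT| = 20.6, T = (16.24, -11.99). ∠ATB = 35.5° gives TB at -174.2° from the x-axis; with |TB| = 16.3, B = (0.01894, -13.64). ∠TBE = 105.2° gives BE at -99.40° from the x-axis; with |BE| = 25.0, E = (-4.064, -38.30). ∠BEP = 63.0° gives EP at 17.60° from the x-axis; with |EP| = 18.9, P = (13.95, -32.59). Then |AP| = |P − A| = 14.93.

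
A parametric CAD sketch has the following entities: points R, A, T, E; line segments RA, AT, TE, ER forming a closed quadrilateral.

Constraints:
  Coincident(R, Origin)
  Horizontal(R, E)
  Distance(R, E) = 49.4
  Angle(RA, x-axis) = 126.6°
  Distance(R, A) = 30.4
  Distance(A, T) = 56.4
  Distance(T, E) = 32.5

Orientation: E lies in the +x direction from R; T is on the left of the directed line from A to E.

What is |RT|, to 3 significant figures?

48.6

Checks: |AT| = 56.40 ✓; |TE| = 32.50 ✓.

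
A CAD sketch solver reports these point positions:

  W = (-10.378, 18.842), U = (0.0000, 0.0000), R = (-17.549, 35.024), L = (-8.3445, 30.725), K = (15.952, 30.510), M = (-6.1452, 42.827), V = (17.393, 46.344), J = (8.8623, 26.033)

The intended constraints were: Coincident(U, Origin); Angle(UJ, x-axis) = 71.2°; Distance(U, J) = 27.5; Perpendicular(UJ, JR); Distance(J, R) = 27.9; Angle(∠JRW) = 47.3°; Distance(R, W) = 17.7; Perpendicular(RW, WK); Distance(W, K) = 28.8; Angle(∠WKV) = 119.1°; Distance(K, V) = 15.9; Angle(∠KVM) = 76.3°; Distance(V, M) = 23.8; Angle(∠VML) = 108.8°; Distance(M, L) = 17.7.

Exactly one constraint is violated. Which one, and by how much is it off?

Distance(M, L) = 17.7 — off by 5.40.

U = (0.00, 0.00) ✓; UJ at 71.20° ✓; |UJ| = 27.50 ✓; ∠(UJ, JR) = 90.00° ✓; |JR| = 27.90 ✓; ∠JRW = 47.30° ✓; |RW| = 17.70 ✓; ∠(RW, WK) = 90.00° ✓; |WK| = 28.80 ✓; ∠WKV = 119.1° ✓; |KV| = 15.90 ✓; ∠KVM = 76.30° ✓; |VM| = 23.80 ✓; ∠VML = 108.8° ✓; |ML| = 12.30 ✗.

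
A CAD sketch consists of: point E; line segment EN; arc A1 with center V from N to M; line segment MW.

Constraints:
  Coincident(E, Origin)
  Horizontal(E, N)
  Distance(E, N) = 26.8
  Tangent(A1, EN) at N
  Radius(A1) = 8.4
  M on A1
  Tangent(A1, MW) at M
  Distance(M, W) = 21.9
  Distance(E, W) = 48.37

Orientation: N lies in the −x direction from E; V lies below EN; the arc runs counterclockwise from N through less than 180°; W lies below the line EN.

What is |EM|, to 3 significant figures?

35.7

E is at the origin; E and N share the same y with |EN| = 26.8 and N on the −x side, so N = (-26.8, 0.00). The tangent condition forces VN to be normal to EN, so V = N + (0, -8.4) = (-26.8, -8.40). Since VM ⟂ MW (tangency), |VW| = √(8.4² + 21.9²) = 23.5 regardless of where M sits on A1. So W lies on both circle(E, 48.37) and circle(V, 23.5); the below-EN intersection is W = (-39.2, -28.3). M is the foot of the tangent from W: M = (-35.0, -6.79).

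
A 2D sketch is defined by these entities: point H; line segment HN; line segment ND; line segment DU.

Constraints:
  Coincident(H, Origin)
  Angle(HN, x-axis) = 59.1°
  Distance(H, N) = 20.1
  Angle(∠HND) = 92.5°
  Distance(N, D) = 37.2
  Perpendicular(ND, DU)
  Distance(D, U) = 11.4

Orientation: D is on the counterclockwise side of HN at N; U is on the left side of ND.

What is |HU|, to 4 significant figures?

39.05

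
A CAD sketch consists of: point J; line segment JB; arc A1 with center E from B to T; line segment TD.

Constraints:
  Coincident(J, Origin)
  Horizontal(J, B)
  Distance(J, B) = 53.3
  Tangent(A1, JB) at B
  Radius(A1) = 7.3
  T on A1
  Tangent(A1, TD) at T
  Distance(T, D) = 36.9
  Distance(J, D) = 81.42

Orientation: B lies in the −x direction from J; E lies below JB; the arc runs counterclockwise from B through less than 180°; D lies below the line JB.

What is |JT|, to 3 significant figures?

60.5

Checks: |JB| = 53.30 ✓; ∠(EB, BJ) = 90.00° ✓; |ET| = 7.300 ✓; ∠(ET, TD) = 90.00° ✓; |TD| = 36.90 ✓; |JD| = 81.42 ✓.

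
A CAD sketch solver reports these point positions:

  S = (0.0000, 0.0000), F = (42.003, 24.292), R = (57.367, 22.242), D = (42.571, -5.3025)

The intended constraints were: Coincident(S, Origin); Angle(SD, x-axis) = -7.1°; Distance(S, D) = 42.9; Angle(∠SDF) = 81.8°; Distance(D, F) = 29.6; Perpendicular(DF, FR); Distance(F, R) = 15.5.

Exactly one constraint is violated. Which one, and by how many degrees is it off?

Perpendicular(DF, FR) — off by 8.70°.

S = (0.00, 0.00) ✓; SD at -7.100° ✓; |SD| = 42.90 ✓; ∠SDF = 81.80° ✓; |DF| = 29.60 ✓; ∠(DF, FR) = 98.70° ✗; |FR| = 15.50 ✓.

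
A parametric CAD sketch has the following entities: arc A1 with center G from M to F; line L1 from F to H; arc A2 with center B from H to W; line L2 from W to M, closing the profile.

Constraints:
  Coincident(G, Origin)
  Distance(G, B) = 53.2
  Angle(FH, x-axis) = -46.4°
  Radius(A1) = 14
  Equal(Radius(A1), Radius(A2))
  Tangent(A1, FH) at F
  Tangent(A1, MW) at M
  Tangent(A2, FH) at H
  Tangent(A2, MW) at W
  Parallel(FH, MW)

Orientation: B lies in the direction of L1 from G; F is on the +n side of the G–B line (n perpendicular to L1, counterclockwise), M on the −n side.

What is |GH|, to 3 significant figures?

55.0

The slot axis is L1's direction at -46.4°, so u = (cos -46.4°, sin -46.4°) = (0.690, -0.724) and n = (−sin -46.4°, cos -46.4°) = (0.724, 0.690). G is at the origin and B lies 53.2 along u from G, so B = 53.2·u = (36.7, -38.5). Tangency of A1 to both parallel lines with radius 14.0 puts F and M at G ± 14.0·n: F = (10.1, 9.65), M = (-10.1, -9.65). Equal radii place H and W the same way about B: H = B + 14.0·n = (46.8, -28.9), W = B − 14.0·n = (26.5, -48.2). Then |GH| = |H − G| = 55.0.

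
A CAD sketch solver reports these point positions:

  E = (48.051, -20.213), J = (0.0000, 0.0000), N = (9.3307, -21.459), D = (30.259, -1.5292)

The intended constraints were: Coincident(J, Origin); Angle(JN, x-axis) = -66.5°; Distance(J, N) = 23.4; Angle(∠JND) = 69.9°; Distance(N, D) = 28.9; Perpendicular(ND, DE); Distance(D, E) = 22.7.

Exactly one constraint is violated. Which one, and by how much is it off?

Distance(D, E) = 22.7 — off by 3.10.

J = (0.00, 0.00) ✓; JN at -66.50° ✓; |JN| = 23.40 ✓; ∠JND = 69.90° ✓; |ND| = 28.90 ✓; ∠(ND, DE) = 90.00° ✓; |DE| = 25.80 ✗.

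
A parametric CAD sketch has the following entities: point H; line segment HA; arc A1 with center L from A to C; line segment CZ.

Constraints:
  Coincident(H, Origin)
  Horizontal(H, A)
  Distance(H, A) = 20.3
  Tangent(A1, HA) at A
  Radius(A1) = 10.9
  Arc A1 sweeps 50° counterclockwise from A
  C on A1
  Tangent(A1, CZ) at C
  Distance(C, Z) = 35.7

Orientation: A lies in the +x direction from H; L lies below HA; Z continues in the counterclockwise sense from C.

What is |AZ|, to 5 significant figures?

44.222

H is at the origin; H and A share the same y with |HA| = 20.3 and A on the +x side, so A = (20.300, 0.0000). Tangency of A1 to HA means the radius LA is perpendicular to HA, so L = A + (0, -10.9) = (20.300, -10.900). On A1, A sits at bearing 90° from L; a 50° counterclockwise sweep puts C at bearing 140°, so C = L + 10.9·(cos 140°, sin 140°) = (11.950, -3.8936). The tangent condition forces LC to be normal to CZ, so CZ runs along (−sin 140°, cos 140°); with |CZ| = 35.7, Z = (-10.997, -31.241). Then |AZ| = |Z − A| = 44.222.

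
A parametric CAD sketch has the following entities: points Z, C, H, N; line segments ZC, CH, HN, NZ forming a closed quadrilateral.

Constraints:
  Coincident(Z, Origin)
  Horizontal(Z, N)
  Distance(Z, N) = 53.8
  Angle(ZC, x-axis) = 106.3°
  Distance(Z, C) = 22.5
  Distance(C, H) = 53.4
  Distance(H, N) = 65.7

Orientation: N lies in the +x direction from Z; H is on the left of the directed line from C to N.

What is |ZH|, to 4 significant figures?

67.89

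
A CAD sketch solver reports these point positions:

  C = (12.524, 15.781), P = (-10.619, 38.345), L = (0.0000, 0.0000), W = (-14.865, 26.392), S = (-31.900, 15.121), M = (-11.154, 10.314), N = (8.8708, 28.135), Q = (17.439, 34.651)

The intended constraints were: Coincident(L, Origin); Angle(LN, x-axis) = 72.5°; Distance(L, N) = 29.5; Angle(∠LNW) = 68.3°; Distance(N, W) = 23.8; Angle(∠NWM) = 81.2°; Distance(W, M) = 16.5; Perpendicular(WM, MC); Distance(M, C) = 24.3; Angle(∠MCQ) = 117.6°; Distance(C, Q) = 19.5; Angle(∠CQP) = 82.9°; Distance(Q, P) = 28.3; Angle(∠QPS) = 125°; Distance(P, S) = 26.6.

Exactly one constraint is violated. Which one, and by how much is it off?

Distance(P, S) = 26.6 — off by 4.90.

L = (0.00, 0.00) ✓; LN at 72.50° ✓; |LN| = 29.50 ✓; ∠LNW = 68.30° ✓; |NW| = 23.80 ✓; ∠NWM = 81.20° ✓; |WM| = 16.50 ✓; ∠(WM, MC) = 90.00° ✓; |MC| = 24.30 ✓; ∠MCQ = 117.6° ✓; |CQ| = 19.50 ✓; ∠CQP = 82.90° ✓; |QP| = 28.30 ✓; ∠QPS = 125.0° ✓; |PS| = 31.50 ✗.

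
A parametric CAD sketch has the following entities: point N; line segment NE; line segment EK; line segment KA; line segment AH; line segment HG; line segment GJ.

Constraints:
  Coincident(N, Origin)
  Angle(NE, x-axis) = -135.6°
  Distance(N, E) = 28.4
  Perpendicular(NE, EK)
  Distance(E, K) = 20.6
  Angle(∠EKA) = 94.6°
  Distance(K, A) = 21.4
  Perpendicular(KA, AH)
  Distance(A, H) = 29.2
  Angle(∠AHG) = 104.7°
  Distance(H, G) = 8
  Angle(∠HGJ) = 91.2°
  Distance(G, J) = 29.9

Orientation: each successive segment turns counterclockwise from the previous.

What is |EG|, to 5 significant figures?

18.680

N is at the origin; NE runs at -135.6° with length 28.4, so E = (-20.291, -19.870). The perpendicularity gives EK at right angles to NE, so EK runs at -45.600°; with |EK| = 20.6, K = (-5.8780, -34.589). ∠EKA = 94.6° gives KA at 39.800° from the x-axis; with |KA| = 21.4, A = (10.563, -20.890). KA ⟂ AH, so AH runs at 129.80°; with |AH| = 29.2, H = (-8.1279, 1.5437). ∠AHG = 104.7° gives HG at -154.90° from the x-axis; with |HG| = 8.0, G = (-15.372, -1.8499). Then |EG| = |G − E| = 18.680.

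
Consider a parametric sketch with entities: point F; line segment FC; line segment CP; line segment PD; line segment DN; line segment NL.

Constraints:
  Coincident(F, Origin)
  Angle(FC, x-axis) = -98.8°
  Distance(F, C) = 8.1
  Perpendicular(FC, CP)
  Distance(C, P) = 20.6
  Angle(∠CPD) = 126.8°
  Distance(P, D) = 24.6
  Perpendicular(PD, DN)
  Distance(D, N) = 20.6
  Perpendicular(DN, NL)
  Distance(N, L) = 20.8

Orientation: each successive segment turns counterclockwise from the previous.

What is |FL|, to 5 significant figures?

9.6828

F is at the origin; FC runs at -98.8° with length 8.1, so C = (-1.2392, -8.0046). FC is perpendicular to CP, so CP runs at -8.8000°; with |CP| = 20.6, P = (19.118, -11.156). ∠CPD = 126.8° gives PD at 44.400° from the x-axis; with |PD| = 24.6, D = (36.694, 6.0556). PD is perpendicular to DN, so DN runs at 134.40°; with |DN| = 20.6, N = (22.281, 20.774). DN is perpendicular to NL, so NL runs at -135.60°; with |NL| = 20.8, L = (7.4203, 6.2207). Then |FL| = |L − F| = 9.6828.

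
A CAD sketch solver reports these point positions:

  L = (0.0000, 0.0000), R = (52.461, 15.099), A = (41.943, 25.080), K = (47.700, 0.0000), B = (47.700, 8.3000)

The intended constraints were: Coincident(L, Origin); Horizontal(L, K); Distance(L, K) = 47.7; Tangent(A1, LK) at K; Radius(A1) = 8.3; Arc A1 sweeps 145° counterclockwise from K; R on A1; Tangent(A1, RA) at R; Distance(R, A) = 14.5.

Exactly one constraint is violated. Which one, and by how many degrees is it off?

Tangent(A1, RA) at R — off by 8.50°.

L = (0.00, 0.00) ✓; L.y = 0.00, K.y = 0.00 ✓; |LK| = 47.70 ✓; ∠(BK, KL) = 90.00° ✓; |BK| = 8.300 ✓; bearing(B→R) − bearing(B→K) = 145.0° ✓; |BR| = 8.300 ✓; ∠(BR, RA) = 98.50° ✗; |RA| = 14.50 ✓.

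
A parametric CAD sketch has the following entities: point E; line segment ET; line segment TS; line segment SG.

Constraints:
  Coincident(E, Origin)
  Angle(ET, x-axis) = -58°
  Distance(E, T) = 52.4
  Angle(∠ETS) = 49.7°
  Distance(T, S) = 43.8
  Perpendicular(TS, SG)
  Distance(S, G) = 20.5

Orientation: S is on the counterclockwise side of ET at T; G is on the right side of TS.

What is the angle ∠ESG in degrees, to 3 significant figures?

166°

E is at the origin; ET runs at -58.0° with length 52.4, so T = 52.4·(cos -58.0°, sin -58.0°) = (27.8, -44.4). ∠ETS = 49.7°, so TS runs at -58.0° + (180° − 49.7°) = 72.3° from the x-axis; with |TS| = 43.8, S = T + 43.8·(cos 72.3°, sin 72.3°) = (41.1, -2.71). The perpendicularity gives SG at right angles to TS; with |SG| = 20.5 on the right of TS, G = S + 20.5·(0.953, -0.304) = (60.6, -8.94). Then cos ∠ESG = SE·SG / (|SE||SG|), giving 166°.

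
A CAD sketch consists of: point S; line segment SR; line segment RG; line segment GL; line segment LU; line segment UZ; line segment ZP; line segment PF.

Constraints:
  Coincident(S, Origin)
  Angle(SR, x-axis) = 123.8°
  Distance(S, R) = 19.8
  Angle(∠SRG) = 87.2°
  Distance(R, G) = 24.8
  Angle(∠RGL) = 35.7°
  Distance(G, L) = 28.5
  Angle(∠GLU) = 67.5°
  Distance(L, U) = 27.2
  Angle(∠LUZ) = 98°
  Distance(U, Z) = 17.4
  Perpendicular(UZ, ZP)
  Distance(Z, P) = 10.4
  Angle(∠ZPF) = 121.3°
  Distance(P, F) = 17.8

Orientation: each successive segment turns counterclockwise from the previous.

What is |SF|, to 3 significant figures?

12.6

S is at the origin; SR runs at 123.8° with length 19.8, so R = (-11.0, 16.5). ∠SRG = 87.2° gives RG at -143° from the x-axis; with |RG| = 24.8, G = (-30.9, 1.67). ∠RGL = 35.7° gives GL at 0.900° from the x-axis; with |GL| = 28.5, L = (-2.43, 2.11). ∠GLU = 67.5° gives LU at 113° from the x-axis; with |LU| = 27.2, U = (-13.2, 27.1). ∠LUZ = 98.0° gives UZ at -165° from the x-axis; with |UZ| = 17.4, Z = (-30.0, 22.5). The perpendicularity gives ZP at right angles to UZ, so ZP runs at -74.6°; with |ZP| = 10.4, P = (-27.2, 12.4). ∠ZPF = 121.3° gives PF at -15.9° from the x-axis; with |PF| = 17.8, F = (-10.1, 7.55). Then |SF| = |F − S| = 12.6.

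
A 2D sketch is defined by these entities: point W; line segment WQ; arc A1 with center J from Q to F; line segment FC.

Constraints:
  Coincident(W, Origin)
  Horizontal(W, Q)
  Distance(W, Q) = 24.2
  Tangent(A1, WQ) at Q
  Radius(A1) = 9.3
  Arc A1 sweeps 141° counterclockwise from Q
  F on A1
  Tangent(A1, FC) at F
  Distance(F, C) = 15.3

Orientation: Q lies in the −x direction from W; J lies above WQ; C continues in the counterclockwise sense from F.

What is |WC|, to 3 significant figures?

40.0

On A1, Q sits at bearing -90° from J; a 141° counterclockwise sweep puts F at bearing 51°, so F = J + 9.3·(cos 51°, sin 51°) = (-18.3, 16.5). A1 meets FC tangentially, so JF is at right angles to FC, so FC runs along (−sin 51°, cos 51°); with |FC| = 15.3, C = (-30.2, 26.2). Then |WC| = |C − W| = 40.0.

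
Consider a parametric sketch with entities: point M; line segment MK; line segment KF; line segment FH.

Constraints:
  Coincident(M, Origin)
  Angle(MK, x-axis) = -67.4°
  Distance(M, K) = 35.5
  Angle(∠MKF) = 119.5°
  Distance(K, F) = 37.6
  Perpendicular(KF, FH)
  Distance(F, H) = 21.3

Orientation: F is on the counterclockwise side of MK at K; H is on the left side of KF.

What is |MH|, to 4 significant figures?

55.91

M is at the origin; MK runs at -67.4° with length 35.5, so K = 35.5·(cos -67.4°, sin -67.4°) = (13.64, -32.77). ∠MKF = 119.5°, so KF runs at -67.4° + (180° − 119.5°) = -6.900° from the x-axis; with |KF| = 37.6, F = K + 37.6·(cos -6.900°, sin -6.900°) = (50.97, -37.29). The perpendicularity gives FH at right angles to KF; with |FH| = 21.3 on the left of KF, H = F + 21.3·(0.1201, 0.9928) = (53.53, -16.15). Then |MH| = |H − M| = 55.91.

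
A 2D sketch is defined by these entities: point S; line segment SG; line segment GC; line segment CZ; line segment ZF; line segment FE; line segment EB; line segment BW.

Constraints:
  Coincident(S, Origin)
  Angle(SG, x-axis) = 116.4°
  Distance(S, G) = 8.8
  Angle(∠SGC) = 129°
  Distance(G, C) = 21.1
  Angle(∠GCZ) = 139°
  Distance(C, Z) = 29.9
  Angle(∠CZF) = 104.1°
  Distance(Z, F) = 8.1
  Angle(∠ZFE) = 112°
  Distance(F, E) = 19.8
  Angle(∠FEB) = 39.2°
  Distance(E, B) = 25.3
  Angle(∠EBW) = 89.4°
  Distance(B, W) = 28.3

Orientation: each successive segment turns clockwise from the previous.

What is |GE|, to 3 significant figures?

32.3

S is at the origin; SG runs at 116.4° with length 8.8, so G = (-3.91, 7.88). ∠SGC = 129.0° gives GC at 65.4° from the x-axis; with |GC| = 21.1, C = (4.87, 27.1). ∠GCZ = 139.0° gives CZ at 24.4° from the x-axis; with |CZ| = 29.9, Z = (32.1, 39.4). ∠CZF = 104.1° gives ZF at -51.5° from the x-axis; with |ZF| = 8.1, F = (37.1, 33.1). ∠ZFE = 112.0° gives FE at -120° from the x-axis; with |FE| = 19.8, E = (27.4, 15.8). Then |GE| = |E − G| = 32.3.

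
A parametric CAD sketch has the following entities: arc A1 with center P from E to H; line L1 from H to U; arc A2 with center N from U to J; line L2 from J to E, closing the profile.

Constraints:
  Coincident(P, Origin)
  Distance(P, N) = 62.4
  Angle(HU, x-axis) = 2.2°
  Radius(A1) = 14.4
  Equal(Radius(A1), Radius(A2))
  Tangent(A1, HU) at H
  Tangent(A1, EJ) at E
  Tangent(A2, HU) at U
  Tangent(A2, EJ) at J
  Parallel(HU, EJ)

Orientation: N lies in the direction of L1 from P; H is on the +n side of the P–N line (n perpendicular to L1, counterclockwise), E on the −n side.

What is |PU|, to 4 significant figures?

64.04

The slot axis is L1's direction at 2.2°, so u = (cos 2.2°, sin 2.2°) = (0.9993, 0.03839) and n = (−sin 2.2°, cos 2.2°) = (-0.03839, 0.9993). P is at the origin and N lies 62.4 along u from P, so N = 62.4·u = (62.35, 2.395). Tangency of A1 to both parallel lines with radius 14.4 puts H and E at P ± 14.4·n: H = (-0.5528, 14.39), E = (0.5528, -14.39). Equal radii place U and J the same way about N: U = N + 14.4·n = (61.80, 16.78), J = N − 14.4·n = (62.91, -11.99). Then |PU| = |U − P| = 64.04.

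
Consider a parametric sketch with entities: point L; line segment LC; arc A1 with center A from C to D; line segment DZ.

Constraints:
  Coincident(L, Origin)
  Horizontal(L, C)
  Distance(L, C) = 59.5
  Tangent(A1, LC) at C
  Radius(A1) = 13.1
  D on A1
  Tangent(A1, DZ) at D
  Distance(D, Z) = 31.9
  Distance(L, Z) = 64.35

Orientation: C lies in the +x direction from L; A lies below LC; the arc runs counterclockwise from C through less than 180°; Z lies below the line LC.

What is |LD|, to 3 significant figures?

48.2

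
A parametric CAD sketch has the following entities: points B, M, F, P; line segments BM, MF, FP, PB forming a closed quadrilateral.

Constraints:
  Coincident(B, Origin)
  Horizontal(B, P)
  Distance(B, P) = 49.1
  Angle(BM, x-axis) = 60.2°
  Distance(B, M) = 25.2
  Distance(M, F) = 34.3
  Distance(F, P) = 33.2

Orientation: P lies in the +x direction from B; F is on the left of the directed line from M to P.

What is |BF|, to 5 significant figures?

55.759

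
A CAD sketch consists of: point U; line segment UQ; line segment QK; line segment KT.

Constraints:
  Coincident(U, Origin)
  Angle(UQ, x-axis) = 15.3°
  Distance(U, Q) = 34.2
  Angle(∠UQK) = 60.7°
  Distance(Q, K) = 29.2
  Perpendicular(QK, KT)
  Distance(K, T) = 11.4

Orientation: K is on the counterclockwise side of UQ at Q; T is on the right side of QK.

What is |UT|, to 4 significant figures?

43.07

U is at the origin; UQ runs at 15.3° with length 34.2, so Q = 34.2·(cos 15.3°, sin 15.3°) = (32.99, 9.024). ∠UQK = 60.7°, so QK runs at 15.3° + (180° − 60.7°) = 134.6° from the x-axis; with |QK| = 29.2, K = Q + 29.2·(cos 134.6°, sin 134.6°) = (12.48, 29.82). QK ⟂ KT; with |KT| = 11.4 on the right of QK, T = K + 11.4·(0.7120, 0.7022) = (20.60, 37.82). Then |UT| = |T − U| = 43.07.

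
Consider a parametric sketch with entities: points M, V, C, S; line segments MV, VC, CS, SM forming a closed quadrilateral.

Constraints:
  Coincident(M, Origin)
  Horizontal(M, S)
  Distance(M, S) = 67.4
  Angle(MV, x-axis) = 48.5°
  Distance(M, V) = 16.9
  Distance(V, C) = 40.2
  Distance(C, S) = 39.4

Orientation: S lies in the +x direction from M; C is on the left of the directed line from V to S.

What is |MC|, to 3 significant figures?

56.5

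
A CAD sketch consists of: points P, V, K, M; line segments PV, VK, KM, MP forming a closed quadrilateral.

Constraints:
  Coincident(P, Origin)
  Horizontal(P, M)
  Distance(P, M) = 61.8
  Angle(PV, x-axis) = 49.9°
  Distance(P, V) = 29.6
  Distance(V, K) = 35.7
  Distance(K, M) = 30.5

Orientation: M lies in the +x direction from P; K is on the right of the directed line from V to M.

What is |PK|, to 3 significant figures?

34.6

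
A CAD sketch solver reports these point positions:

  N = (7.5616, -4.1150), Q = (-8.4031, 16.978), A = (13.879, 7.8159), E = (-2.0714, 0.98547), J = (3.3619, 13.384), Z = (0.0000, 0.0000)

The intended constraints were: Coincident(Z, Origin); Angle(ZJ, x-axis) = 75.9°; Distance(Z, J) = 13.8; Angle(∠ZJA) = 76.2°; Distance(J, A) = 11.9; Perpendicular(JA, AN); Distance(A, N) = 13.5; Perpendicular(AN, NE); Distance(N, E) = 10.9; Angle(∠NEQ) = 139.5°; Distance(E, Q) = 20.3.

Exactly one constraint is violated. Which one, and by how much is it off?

Distance(E, Q) = 20.3 — off by 3.10.

Z = (0.00, 0.00) ✓; ZJ at 75.90° ✓; |ZJ| = 13.80 ✓; ∠ZJA = 76.20° ✓; |JA| = 11.90 ✓; ∠(JA, AN) = 90.00° ✓; |AN| = 13.50 ✓; ∠(AN, NE) = 90.00° ✓; |NE| = 10.90 ✓; ∠NEQ = 139.5° ✓; |EQ| = 17.20 ✗.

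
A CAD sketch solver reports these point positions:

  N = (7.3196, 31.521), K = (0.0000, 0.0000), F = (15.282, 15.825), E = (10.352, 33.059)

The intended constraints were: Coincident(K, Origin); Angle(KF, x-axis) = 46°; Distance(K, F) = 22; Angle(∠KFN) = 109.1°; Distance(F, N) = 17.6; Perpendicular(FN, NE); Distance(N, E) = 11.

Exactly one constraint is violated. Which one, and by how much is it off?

Distance(N, E) = 11 — off by 7.60.

K = (0.00, 0.00) ✓; KF at 46.00° ✓; |KF| = 22.00 ✓; ∠KFN = 109.1° ✓; |FN| = 17.60 ✓; ∠(FN, NE) = 90.00° ✓; |NE| = 3.400 ✗.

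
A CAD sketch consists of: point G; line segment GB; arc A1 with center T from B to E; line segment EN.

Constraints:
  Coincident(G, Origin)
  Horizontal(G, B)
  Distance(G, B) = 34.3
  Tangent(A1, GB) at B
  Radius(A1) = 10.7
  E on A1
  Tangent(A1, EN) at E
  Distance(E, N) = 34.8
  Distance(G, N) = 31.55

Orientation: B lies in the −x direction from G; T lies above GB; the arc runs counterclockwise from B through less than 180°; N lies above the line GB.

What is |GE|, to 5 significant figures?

26.241

Checks: |TE| = 10.70 ✓; ∠(TE, EN) = 90.00° ✓; |EN| = 34.80 ✓; |GN| = 31.55 ✓.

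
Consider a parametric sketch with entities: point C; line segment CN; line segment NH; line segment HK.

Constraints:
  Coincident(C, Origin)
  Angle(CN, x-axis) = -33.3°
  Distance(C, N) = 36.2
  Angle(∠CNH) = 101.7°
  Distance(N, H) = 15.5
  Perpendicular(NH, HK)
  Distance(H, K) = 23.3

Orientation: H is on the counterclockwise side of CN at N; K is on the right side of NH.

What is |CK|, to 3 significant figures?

63.0

C is at the origin; CN runs at -33.3° with length 36.2, so N = 36.2·(cos -33.3°, sin -33.3°) = (30.3, -19.9). ∠CNH = 101.7°, so NH runs at -33.3° + (180° − 101.7°) = 45.0° from the x-axis; with |NH| = 15.5, H = N + 15.5·(cos 45.0°, sin 45.0°) = (41.2, -8.91). NH is perpendicular to HK; with |HK| = 23.3 on the right of NH, K = H + 23.3·(0.707, -0.707) = (57.7, -25.4). Then |CK| = |K − C| = 63.0.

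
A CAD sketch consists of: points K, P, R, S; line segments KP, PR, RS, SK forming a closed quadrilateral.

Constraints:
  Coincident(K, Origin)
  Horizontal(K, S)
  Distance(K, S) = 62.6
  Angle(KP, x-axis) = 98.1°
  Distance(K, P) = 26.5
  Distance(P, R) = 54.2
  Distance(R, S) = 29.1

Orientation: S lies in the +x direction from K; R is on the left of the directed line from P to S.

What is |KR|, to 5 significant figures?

56.977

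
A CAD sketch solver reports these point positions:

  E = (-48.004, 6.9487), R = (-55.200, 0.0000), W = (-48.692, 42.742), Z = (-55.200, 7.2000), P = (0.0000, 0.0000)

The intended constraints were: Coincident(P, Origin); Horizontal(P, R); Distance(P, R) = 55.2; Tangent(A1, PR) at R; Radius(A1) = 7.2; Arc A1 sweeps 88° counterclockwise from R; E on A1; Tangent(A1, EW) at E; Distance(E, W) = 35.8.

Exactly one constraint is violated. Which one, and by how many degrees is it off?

Tangent(A1, EW) at E — off by 3.10°.

P = (0.00, 0.00) ✓; P.y = 0.00, R.y = 0.00 ✓; |PR| = 55.20 ✓; ∠(ZR, RP) = 90.00° ✓; |ZR| = 7.200 ✓; bearing(Z→E) − bearing(Z→R) = 88.00° ✓; |ZE| = 7.200 ✓; ∠(ZE, EW) = 86.90° ✗; |EW| = 35.80 ✓.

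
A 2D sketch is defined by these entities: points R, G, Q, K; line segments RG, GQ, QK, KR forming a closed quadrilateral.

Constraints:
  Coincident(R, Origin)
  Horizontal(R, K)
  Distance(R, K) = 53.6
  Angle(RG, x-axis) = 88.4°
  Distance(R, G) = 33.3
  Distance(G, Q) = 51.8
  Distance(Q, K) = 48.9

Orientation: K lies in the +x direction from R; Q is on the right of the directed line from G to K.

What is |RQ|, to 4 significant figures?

19.76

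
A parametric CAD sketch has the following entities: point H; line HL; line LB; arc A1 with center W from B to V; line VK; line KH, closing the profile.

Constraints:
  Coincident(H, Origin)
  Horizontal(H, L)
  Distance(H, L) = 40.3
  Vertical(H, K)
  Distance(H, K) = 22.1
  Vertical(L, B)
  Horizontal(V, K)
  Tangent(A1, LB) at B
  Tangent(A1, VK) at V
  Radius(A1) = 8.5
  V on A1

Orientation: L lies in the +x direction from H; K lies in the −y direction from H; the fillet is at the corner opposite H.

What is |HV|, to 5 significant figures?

38.725

H is at the origin; H and L share the same y with |HL| = 40.3 and L on the +x side, so L = (40.300, 0.0000). H and K share the same x with |HK| = 22.1 and K on the −y side, so K = (0.0000, -22.100). The virtual corner opposite H is at (40.300, -22.100). A1 meets LB tangentially, so WB is at right angles to LB and the tangent condition forces WV to be normal to VK, with radius 8.5, so the center W sits 8.5 in from both sides at W = (31.800, -13.600). That places the tangent points at B = (40.300, -13.600) on LB and V = (31.800, -22.100) on VK. Then |HV| = |V − H| = 38.725.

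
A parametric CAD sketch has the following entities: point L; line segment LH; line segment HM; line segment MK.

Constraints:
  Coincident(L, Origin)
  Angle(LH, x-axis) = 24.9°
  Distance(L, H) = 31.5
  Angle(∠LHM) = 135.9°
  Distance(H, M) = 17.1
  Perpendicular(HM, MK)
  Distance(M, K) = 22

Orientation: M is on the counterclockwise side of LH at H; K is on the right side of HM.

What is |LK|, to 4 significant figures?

59.22

∠LHM = 135.9°, so HM runs at 24.9° + (180° − 135.9°) = 69.00° from the x-axis; with |HM| = 17.1, M = H + 17.1·(cos 69.00°, sin 69.00°) = (34.70, 29.23). HM is perpendicular to MK; with |MK| = 22.0 on the right of HM, K = M + 22.0·(0.9336, -0.3584) = (55.24, 21.34). Then |LK| = |K − L| = 59.22.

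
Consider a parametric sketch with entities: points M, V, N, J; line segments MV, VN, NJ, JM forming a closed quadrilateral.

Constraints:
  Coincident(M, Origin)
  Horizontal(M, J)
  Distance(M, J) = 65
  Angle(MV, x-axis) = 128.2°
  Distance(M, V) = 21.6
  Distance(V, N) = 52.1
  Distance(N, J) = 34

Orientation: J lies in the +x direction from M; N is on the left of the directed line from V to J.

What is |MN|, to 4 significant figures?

44.08

Checks: |VN| = 52.10 ✓; |NJ| = 34.00 ✓.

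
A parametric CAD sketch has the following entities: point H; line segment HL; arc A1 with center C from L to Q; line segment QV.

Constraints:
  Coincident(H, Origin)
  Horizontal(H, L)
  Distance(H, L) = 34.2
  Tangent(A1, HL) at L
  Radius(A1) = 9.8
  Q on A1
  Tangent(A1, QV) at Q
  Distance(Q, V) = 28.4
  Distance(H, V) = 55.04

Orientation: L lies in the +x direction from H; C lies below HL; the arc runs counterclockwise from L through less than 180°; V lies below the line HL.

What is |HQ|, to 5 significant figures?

29.155

Checks: |CQ| = 9.800 ✓; ∠(CQ, QV) = 90.00° ✓; |QV| = 28.40 ✓; |HV| = 55.04 ✓.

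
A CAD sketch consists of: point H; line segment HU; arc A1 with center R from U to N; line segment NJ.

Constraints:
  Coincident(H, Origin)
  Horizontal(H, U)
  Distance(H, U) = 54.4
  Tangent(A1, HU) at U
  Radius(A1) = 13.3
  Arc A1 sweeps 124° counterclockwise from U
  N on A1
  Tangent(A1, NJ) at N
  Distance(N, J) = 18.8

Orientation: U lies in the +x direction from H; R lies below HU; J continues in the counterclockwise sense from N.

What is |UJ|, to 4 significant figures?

36.33

On A1, U sits at bearing 90° from R; a 124° counterclockwise sweep puts N at bearing 214°, so N = R + 13.3·(cos 214°, sin 214°) = (43.37, -20.74). Tangency of A1 to NJ means the radius RN is perpendicular to NJ, so NJ runs along (−sin 214°, cos 214°); with |NJ| = 18.8, J = (53.89, -36.32). Then |UJ| = |J − U| = 36.33.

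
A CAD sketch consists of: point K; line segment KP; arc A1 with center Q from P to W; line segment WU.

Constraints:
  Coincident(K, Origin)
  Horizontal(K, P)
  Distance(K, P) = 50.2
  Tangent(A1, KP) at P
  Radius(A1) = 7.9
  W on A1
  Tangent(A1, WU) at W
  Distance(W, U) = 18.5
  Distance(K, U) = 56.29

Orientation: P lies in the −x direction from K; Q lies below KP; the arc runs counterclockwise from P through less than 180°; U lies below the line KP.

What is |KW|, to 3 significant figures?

58.4

K is at the origin; KP is horizontal with |KP| = 50.2 and P on the −x side, so P = (-50.2, 0.00). Tangency of A1 to KP means the radius QP is perpendicular to KP, so Q = P + (0, -7.9) = (-50.2, -7.90). Since QW ⟂ WU (tangency), |QU| = √(7.9² + 18.5²) = 20.1 regardless of where W sits on A1. So U lies on both circle(K, 56.29) and circle(Q, 20.1); the below-KP intersection is U = (-48.8, -28.0). W is the foot of the tangent from U: W = (-57.2, -11.5).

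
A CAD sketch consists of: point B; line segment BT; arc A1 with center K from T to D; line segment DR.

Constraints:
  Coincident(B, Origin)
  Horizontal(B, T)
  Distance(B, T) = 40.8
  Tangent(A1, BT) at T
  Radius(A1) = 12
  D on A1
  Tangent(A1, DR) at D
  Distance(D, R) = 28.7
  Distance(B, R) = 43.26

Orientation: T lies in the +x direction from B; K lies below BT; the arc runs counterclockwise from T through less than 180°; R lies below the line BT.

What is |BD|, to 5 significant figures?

30.547

Checks: |BT| = 40.80 ✓; |KT| = 12.00 ✓; |KD| = 12.00 ✓; ∠(KD, DR) = 90.00° ✓; |DR| = 28.70 ✓; |BR| = 43.26 ✓.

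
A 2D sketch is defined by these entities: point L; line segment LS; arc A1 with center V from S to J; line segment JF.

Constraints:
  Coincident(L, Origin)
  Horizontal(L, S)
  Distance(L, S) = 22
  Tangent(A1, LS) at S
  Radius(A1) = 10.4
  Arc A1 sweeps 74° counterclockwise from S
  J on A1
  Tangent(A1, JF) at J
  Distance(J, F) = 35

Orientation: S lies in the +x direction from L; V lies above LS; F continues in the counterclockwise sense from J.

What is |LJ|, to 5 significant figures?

32.872

The tangent condition forces VS to be normal to LS, so V = S + (0, 10.4) = (22.000, 10.400). On A1, S sits at bearing -90° from V; a 74° counterclockwise sweep puts J at bearing -16°, so J = V + 10.4·(cos -16°, sin -16°) = (31.997, 7.5334). Then |LJ| = |J − L| = 32.872.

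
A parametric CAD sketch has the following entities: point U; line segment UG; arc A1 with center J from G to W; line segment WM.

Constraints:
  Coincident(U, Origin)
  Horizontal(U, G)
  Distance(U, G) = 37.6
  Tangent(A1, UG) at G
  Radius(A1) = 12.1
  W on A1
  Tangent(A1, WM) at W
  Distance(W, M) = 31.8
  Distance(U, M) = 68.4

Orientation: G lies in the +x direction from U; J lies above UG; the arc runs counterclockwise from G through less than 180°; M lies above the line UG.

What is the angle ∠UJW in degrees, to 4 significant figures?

154.0°

Checks: |JW| = 12.10 ✓; ∠(JW, WM) = 90.00° ✓; |WM| = 31.80 ✓; |UM| = 68.40 ✓.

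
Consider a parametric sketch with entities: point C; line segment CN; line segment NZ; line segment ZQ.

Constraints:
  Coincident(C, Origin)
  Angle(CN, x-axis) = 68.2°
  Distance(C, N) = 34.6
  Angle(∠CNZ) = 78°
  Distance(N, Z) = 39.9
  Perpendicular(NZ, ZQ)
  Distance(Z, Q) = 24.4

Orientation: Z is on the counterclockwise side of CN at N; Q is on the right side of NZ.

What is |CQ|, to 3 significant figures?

66.8

C is at the origin; CN runs at 68.2° with length 34.6, so N = 34.6·(cos 68.2°, sin 68.2°) = (12.8, 32.1). ∠CNZ = 78.0°, so NZ runs at 68.2° + (180° − 78.0°) = 170° from the x-axis; with |NZ| = 39.9, Z = N + 39.9·(cos 170°, sin 170°) = (-26.5, 38.9). NZ is perpendicular to ZQ; with |ZQ| = 24.4 on the right of NZ, Q = Z + 24.4·(0.170, 0.985) = (-22.3, 63.0). Then |CQ| = |Q − C| = 66.8.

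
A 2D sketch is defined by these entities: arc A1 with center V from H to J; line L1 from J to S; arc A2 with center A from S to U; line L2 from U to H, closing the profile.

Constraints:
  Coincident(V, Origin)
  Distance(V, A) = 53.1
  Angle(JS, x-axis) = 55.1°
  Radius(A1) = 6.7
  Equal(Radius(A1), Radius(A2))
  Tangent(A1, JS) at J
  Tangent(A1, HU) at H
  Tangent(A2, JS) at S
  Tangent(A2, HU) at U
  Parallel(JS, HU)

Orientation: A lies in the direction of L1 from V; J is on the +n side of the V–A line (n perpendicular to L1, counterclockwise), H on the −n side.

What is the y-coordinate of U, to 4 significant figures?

39.72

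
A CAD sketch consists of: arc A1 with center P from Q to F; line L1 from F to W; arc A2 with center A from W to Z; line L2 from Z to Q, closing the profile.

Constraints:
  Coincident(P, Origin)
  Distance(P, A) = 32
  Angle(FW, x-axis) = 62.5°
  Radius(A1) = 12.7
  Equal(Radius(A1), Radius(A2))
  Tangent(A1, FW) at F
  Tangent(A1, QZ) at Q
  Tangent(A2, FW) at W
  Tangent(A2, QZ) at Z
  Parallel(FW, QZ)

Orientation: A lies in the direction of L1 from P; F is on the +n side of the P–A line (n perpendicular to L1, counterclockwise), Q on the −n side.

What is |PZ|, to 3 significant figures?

34.4

Tangency of A1 to both parallel lines with radius 12.7 puts F and Q at P ± 12.7·n: F = (-11.3, 5.86), Q = (11.3, -5.86). Equal radii place W and Z the same way about A: W = A + 12.7·n = (3.51, 34.2), Z = A − 12.7·n = (26.0, 22.5). Then |PZ| = |Z − P| = 34.4.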